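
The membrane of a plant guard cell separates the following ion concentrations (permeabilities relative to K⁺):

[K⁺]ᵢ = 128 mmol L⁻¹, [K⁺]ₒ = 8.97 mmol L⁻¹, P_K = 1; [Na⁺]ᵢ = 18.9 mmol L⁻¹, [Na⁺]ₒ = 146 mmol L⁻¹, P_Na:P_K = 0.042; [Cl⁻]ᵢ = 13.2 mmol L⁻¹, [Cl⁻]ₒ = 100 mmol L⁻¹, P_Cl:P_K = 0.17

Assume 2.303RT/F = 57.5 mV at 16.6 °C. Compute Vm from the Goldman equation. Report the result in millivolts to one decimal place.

Vm = 57.5 · log₁₀[(Σ P·[cation]ₒ + Σ P·[anion]ᵢ) / (Σ P·[cation]ᵢ + Σ P·[anion]ₒ)]
Numerator = 1×8.97 + 0.042×146 + 0.17×13.2 = 17.35
Denominator = 1×128 + 0.042×18.9 + 0.17×100 = 145.8
Vm = 57.5 · log₁₀(0.11898) = 57.5 × (-0.9245) = -53.16 mV

-53.2 mV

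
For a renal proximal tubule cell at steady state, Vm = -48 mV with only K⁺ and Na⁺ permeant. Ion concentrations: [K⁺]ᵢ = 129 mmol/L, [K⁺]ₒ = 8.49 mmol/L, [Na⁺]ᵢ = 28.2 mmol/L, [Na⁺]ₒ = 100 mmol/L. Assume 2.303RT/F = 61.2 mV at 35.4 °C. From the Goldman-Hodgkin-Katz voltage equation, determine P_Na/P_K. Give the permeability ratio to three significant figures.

0.133

Let α = P_Na/P_K. GHK: Vm = 61.2·log₁₀[(Kₒ + α·Naₒ)/(Kᵢ + α·Naᵢ)].
10^(Vm/61.2) = 10^(-48.0/61.2) = 0.16432
So 0.16432·(Kᵢ + α·Naᵢ) = Kₒ + α·Naₒ → α = (0.16432·129.0 − 8.49) / (100.0 − 0.16432·28.2)
α = (21.2 − 8.49) / (100.0 − 4.634) = 12.71/95.37 = 0.1332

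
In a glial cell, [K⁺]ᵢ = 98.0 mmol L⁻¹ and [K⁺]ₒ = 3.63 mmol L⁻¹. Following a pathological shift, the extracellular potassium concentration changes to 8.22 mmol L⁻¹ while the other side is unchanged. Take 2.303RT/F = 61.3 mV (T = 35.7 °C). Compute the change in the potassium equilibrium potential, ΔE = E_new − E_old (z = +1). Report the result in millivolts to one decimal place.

E_old = (61.3/1)·log₁₀(3.63/98.0) = -87.74 mV
E_new = (61.3/1)·log₁₀(8.22/98.0) = -65.98 mV
ΔE = -65.98 − (-87.74) = 21.76 mV

21.8 mV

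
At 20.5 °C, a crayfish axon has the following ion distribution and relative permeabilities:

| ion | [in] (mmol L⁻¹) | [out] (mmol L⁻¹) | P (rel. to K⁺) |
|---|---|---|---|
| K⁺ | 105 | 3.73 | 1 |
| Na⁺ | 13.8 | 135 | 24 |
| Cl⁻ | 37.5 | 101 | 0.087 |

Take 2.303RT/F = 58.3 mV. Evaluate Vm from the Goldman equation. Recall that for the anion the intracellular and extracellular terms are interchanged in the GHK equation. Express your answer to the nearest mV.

50 mV

Vm = 58.3 · log₁₀[(Σ P·[cation]ₒ + Σ P·[anion]ᵢ) / (Σ P·[cation]ᵢ + Σ P·[anion]ₒ)]
Numerator = 1×3.73 + 24×135 + 0.087×37.5 = 3247
Denominator = 1×105 + 24×13.8 + 0.087×101 = 445
Vm = 58.3 · log₁₀(7.2968) = 58.3 × (0.8631) = 50.32 mV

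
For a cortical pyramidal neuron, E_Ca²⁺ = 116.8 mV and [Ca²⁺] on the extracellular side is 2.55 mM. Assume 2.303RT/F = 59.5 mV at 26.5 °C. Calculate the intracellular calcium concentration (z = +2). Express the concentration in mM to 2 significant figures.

Nernst: E = (59.5/2) · log₁₀([out]/[in]), so log₁₀([out]/[in]) = 116.8 × 2 / 59.5 = 3.9261.
[out]/[in] = 10^(3.9261) = 8434.
[in] = 2.55 / 8434 = 0.0003023 mM.

0.00030 mM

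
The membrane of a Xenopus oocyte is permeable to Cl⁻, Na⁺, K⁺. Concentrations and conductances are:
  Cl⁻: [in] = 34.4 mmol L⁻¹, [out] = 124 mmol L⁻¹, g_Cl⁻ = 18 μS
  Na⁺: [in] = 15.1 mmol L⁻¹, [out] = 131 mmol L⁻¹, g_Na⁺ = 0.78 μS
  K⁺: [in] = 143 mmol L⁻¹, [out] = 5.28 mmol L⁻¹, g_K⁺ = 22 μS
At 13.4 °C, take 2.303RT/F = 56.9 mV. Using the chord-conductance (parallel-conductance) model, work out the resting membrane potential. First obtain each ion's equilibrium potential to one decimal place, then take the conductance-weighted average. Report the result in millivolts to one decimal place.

E_Cl⁻ = (56.9/-1)·log₁₀(124/34.4) = -31.7 mV
E_Na⁺ = (56.9/1)·log₁₀(131/15.1) = 53.4 mV
E_K⁺ = (56.9/1)·log₁₀(5.28/143) = -81.5 mV
Vm = (Σ gᵢEᵢ)/(Σ gᵢ) = (18·-31.7 + 0.78·53.4 + 22·-81.5) / (18 + 0.78 + 22)
= -2321.95 / 40.78 = -56.94 mV

-56.9 mV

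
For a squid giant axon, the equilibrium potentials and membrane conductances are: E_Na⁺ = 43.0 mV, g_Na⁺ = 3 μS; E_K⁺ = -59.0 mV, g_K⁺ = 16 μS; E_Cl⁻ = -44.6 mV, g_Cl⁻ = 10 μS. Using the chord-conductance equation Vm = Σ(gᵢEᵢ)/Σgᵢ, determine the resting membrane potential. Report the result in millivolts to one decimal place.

-43.5 mV

Σ gᵢEᵢ = 3·(43.0) + 16·(-59.0) + 10·(-44.6) = -1261.00
Σ gᵢ = 3 + 16 + 10 = 29
Vm = -1261.00 / 29 = -43.48 mV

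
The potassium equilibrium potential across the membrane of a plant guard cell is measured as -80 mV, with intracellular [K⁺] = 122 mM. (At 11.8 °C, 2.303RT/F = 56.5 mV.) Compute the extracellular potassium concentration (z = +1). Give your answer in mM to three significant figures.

4.68 mM

Nernst: E = (56.5/1) · log₁₀([out]/[in]), so log₁₀([out]/[in]) = -80.0 × 1 / 56.5 = -1.4159.
[out]/[in] = 10^(-1.4159) = 0.03838.
[out] = 0.03838 × 122 = 4.682 mM.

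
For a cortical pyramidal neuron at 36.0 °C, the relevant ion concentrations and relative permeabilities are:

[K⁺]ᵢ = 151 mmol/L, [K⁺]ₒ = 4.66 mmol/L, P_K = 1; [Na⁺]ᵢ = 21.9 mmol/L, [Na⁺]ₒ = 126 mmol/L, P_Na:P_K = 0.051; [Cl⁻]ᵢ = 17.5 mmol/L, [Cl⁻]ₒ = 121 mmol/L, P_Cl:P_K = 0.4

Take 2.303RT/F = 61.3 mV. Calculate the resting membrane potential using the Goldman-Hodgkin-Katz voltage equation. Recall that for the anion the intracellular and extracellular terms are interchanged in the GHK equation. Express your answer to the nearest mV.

-64 mV

Vm = 61.3 · log₁₀[(Σ P·[cation]ₒ + Σ P·[anion]ᵢ) / (Σ P·[cation]ᵢ + Σ P·[anion]ₒ)]
Numerator = 1×4.66 + 0.051×126 + 0.4×17.5 = 18.09
Denominator = 1×151 + 0.051×21.9 + 0.4×121 = 200.5
Vm = 61.3 · log₁₀(0.090197) = 61.3 × (-1.0448) = -64.05 mV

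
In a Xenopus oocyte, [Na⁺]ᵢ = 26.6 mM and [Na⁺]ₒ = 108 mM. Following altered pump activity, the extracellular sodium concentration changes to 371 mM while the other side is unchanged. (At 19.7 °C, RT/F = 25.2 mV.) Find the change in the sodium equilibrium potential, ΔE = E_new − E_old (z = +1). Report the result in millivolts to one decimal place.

31.1 mV

E_old = (25.2/1)·ln(108/26.6) = 35.31 mV
E_new = (25.2/1)·ln(371/26.6) = 66.41 mV
ΔE = 66.41 − (35.31) = 31.10 mV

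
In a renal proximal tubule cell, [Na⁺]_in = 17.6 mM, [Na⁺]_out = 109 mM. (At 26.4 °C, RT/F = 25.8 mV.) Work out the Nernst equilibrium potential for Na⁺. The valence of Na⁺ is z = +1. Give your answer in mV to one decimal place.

47.0 mV

E = (25.8/z) · ln([Na⁺]_out/[Na⁺]_in) with z = +1.
= (25.8/1) · ln(109/17.6) = 25.80 · ln(6.193)
= 25.80 · (1.8234) = 47.04 mV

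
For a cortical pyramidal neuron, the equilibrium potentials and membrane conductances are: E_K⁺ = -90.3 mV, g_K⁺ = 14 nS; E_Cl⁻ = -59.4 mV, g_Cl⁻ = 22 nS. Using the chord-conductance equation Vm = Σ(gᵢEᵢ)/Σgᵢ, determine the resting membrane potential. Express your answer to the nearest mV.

Σ gᵢEᵢ = 14·(-90.3) + 22·(-59.4) = -2571.00
Σ gᵢ = 14 + 22 = 36
Vm = -2571.00 / 36 = -71.42 mV

-71 mV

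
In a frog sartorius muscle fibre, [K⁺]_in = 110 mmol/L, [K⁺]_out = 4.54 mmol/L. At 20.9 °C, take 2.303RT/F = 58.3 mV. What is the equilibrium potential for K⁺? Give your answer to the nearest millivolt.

-81 mV

E = (58.3/z) · log₁₀([K⁺]_out/[K⁺]_in) with z = +1.
= (58.3/1) · log₁₀(4.54/110) = 58.30 · log₁₀(0.04127)
= 58.30 · (-1.3843) = -80.71 mV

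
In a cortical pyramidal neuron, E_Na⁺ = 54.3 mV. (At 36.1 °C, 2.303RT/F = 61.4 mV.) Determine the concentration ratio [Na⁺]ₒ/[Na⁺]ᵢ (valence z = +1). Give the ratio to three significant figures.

log₁₀([out]/[in]) = E·z/(61.4) = 54.3 × 1 / 61.4 = 0.8844
[out]/[in] = 10^(0.8844) = 7.662

7.66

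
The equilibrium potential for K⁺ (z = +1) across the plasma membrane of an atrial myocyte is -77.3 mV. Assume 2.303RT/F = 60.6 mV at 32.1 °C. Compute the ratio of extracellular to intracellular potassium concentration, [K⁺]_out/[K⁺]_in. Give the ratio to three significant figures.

log₁₀([out]/[in]) = E·z/(60.6) = -77.3 × 1 / 60.6 = -1.2756
[out]/[in] = 10^(-1.2756) = 0.05302

0.0530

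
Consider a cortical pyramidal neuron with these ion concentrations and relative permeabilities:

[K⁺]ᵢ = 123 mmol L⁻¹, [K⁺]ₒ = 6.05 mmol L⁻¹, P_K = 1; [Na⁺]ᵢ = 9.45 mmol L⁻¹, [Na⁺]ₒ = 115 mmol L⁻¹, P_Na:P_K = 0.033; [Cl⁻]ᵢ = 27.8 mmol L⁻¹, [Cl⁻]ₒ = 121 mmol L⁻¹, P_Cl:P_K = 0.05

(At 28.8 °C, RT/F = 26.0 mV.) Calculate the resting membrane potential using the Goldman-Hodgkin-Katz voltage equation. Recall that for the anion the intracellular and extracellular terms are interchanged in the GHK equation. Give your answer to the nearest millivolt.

-64 mV

Vm = 26.0 · ln[(Σ P·[cation]ₒ + Σ P·[anion]ᵢ) / (Σ P·[cation]ᵢ + Σ P·[anion]ₒ)]
Numerator = 1×6.05 + 0.033×115 + 0.05×27.8 = 11.24
Denominator = 1×123 + 0.033×9.45 + 0.05×121 = 129.4
Vm = 26.0 · ln(0.086849) = 26.0 × (-2.4436) = -63.53 mV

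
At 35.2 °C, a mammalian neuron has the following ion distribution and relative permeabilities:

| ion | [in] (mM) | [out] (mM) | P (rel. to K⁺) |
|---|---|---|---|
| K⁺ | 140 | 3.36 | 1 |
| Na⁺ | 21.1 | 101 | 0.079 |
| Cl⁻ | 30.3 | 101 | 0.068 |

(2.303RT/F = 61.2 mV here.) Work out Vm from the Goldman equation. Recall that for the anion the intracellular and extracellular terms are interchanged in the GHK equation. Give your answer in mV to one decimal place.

Vm = 61.2 · log₁₀[(Σ P·[cation]ₒ + Σ P·[anion]ᵢ) / (Σ P·[cation]ᵢ + Σ P·[anion]ₒ)]
Numerator = 1×3.36 + 0.079×101 + 0.068×30.3 = 13.4
Denominator = 1×140 + 0.079×21.1 + 0.068×101 = 148.5
Vm = 61.2 · log₁₀(0.09021) = 61.2 × (-1.0447) = -63.94 mV

-63.9 mV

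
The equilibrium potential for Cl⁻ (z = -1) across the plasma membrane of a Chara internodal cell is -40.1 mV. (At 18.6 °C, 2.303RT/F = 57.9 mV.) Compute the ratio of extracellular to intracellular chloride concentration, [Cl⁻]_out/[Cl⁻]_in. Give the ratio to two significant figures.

log₁₀([out]/[in]) = E·z/(57.9) = -40.1 × -1 / 57.9 = 0.6926
[out]/[in] = 10^(0.6926) = 4.927

4.9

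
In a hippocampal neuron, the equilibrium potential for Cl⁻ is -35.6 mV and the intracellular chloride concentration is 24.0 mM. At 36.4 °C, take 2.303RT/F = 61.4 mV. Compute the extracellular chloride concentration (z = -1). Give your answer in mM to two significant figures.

Nernst: E = (61.4/-1) · log₁₀([out]/[in]), so log₁₀([out]/[in]) = -35.6 × -1 / 61.4 = 0.5798.
[out]/[in] = 10^(0.5798) = 3.8.
[out] = 3.8 × 24.0 = 91.2 mM.

91 mM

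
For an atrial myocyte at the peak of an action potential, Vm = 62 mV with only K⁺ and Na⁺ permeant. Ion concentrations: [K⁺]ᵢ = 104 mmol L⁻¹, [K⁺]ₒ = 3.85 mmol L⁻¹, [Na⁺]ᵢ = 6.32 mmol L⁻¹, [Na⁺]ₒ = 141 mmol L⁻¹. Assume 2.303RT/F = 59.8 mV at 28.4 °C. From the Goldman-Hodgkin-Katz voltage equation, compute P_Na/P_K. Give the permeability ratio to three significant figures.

15.6

Let α = P_Na/P_K. GHK: Vm = 59.8·log₁₀[(Kₒ + α·Naₒ)/(Kᵢ + α·Naᵢ)].
10^(Vm/59.8) = 10^(62.0/59.8) = 10.884
So 10.884·(Kᵢ + α·Naᵢ) = Kₒ + α·Naₒ → α = (10.884·104.0 − 3.85) / (141.0 − 10.884·6.32)
α = (1132 − 3.85) / (141.0 − 68.79) = 1128/72.21 = 15.62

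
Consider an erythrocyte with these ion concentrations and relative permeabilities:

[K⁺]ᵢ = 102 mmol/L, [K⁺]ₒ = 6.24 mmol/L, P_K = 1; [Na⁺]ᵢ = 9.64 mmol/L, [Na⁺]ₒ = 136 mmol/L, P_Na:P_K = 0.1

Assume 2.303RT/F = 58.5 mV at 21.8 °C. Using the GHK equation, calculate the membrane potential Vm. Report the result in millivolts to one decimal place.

-41.8 mV

Vm = 58.5 · log₁₀[(Σ P·[cation]ₒ + Σ P·[anion]ᵢ) / (Σ P·[cation]ᵢ + Σ P·[anion]ₒ)]
Numerator = 1×6.24 + 0.1×136 = 19.84
Denominator = 1×102 + 0.1×9.64 = 103
Vm = 58.5 · log₁₀(0.19269) = 58.5 × (-0.7151) = -41.84 mV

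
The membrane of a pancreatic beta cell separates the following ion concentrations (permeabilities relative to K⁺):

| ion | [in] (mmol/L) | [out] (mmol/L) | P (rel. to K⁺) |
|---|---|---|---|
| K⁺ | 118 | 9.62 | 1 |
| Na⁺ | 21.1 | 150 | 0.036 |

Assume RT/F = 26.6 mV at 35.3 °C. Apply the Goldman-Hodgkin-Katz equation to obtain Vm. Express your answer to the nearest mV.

Vm = 26.6 · ln[(Σ P·[cation]ₒ + Σ P·[anion]ᵢ) / (Σ P·[cation]ᵢ + Σ P·[anion]ₒ)]
Numerator = 1×9.62 + 0.036×150 = 15.02
Denominator = 1×118 + 0.036×21.1 = 118.8
Vm = 26.6 · ln(0.12647) = 26.6 × (-2.0677) = -55.00 mV

-55 mV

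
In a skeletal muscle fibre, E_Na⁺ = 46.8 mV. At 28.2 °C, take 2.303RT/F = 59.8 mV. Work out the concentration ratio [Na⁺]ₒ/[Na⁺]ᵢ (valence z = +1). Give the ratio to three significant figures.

6.06

log₁₀([out]/[in]) = E·z/(59.8) = 46.8 × 1 / 59.8 = 0.7826
[out]/[in] = 10^(0.7826) = 6.062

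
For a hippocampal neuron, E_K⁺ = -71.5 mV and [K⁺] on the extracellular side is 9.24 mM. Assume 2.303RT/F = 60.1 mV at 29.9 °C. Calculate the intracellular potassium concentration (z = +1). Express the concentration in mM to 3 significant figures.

Nernst: E = (60.1/1) · log₁₀([out]/[in]), so log₁₀([out]/[in]) = -71.5 × 1 / 60.1 = -1.1897.
[out]/[in] = 10^(-1.1897) = 0.06461.
[in] = 9.24 / 0.06461 = 143 mM.

143 mM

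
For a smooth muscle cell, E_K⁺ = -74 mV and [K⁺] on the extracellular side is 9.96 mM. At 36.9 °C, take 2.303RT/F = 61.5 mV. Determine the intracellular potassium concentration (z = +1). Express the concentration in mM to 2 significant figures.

160 mM

Nernst: E = (61.5/1) · log₁₀([out]/[in]), so log₁₀([out]/[in]) = -74.0 × 1 / 61.5 = -1.2033.
[out]/[in] = 10^(-1.2033) = 0.06263.
[in] = 9.96 / 0.06263 = 159 mM.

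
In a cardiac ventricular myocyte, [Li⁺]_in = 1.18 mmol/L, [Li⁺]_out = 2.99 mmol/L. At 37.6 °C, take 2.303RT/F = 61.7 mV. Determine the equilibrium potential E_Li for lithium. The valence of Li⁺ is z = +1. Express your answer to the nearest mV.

E = (61.7/z) · log₁₀([Li⁺]_out/[Li⁺]_in) with z = +1.
= (61.7/1) · log₁₀(2.99/1.18) = 61.70 · log₁₀(2.534)
= 61.70 · (0.4038) = 24.91 mV

25 mV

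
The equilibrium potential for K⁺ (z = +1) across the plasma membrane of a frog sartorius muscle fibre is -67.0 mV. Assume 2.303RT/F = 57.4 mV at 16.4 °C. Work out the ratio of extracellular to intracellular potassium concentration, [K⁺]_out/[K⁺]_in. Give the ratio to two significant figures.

log₁₀([out]/[in]) = E·z/(57.4) = -67.0 × 1 / 57.4 = -1.1672
[out]/[in] = 10^(-1.1672) = 0.06804

0.068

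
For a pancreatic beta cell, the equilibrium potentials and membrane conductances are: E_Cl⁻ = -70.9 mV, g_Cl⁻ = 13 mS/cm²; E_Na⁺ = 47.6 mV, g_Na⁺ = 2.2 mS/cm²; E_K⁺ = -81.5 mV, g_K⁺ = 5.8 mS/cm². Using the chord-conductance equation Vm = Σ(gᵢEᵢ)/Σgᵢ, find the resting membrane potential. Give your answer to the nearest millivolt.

Σ gᵢEᵢ = 13·(-70.9) + 2.2·(47.6) + 5.8·(-81.5) = -1289.68
Σ gᵢ = 13 + 2.2 + 5.8 = 21
Vm = -1289.68 / 21 = -61.41 mV

-61 mV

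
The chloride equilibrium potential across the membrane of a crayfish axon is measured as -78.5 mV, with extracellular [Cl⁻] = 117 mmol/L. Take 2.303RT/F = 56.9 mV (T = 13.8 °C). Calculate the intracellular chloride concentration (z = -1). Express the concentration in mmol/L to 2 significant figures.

Nernst: E = (56.9/-1) · log₁₀([out]/[in]), so log₁₀([out]/[in]) = -78.5 × -1 / 56.9 = 1.3796.
[out]/[in] = 10^(1.3796) = 23.97.
[in] = 117 / 23.97 = 4.882 mmol/L.

4.9 mmol/L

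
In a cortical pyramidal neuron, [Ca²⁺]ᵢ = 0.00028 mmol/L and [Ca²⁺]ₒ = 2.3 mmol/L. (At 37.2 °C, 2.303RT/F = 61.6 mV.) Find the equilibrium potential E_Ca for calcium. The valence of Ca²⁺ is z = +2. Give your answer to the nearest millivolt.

E = (61.6/z) · log₁₀([Ca²⁺]_out/[Ca²⁺]_in) with z = +2.
= (61.6/2) · log₁₀(2.3/0.00028) = 30.80 · log₁₀(8214)
= 30.80 · (3.9146) = 120.57 mV

121 mV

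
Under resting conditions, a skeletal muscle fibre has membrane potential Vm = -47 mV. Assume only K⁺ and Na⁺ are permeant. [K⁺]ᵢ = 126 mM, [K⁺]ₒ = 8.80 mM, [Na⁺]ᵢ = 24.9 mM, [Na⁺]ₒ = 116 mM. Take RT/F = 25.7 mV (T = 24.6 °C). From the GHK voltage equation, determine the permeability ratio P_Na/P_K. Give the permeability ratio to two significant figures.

Let α = P_Na/P_K. GHK: Vm = 25.7·ln[(Kₒ + α·Naₒ)/(Kᵢ + α·Naᵢ)].
e^(Vm/25.7) = e^(-47.0/25.7) = 0.16061
So 0.16061·(Kᵢ + α·Naᵢ) = Kₒ + α·Naₒ → α = (0.16061·126.0 − 8.8) / (116.0 − 0.16061·24.9)
α = (20.24 − 8.8) / (116.0 − 3.999) = 11.44/112 = 0.1021

0.10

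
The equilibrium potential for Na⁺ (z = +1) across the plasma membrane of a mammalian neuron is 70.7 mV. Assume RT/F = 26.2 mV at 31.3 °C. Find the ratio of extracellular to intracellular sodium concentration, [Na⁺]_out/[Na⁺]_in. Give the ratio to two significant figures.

ln([out]/[in]) = E·z/(26.2) = 70.7 × 1 / 26.2 = 2.6985
[out]/[in] = e^(2.6985) = 14.86

15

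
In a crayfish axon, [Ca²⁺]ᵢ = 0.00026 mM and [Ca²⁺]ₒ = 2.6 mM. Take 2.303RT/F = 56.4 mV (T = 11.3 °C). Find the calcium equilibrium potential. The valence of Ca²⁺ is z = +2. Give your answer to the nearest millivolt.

113 mV

E = (56.4/z) · log₁₀([Ca²⁺]_out/[Ca²⁺]_in) with z = +2.
= (56.4/2) · log₁₀(2.6/0.00026) = 28.20 · log₁₀(1e+04)
= 28.20 · (4.0000) = 112.80 mV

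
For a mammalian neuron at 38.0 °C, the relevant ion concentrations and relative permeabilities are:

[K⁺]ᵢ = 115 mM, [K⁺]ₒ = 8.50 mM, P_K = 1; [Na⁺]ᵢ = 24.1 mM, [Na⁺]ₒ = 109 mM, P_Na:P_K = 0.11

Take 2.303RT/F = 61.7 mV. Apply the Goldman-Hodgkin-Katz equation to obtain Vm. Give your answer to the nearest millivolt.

Vm = 61.7 · log₁₀[(Σ P·[cation]ₒ + Σ P·[anion]ᵢ) / (Σ P·[cation]ᵢ + Σ P·[anion]ₒ)]
Numerator = 1×8.50 + 0.11×109 = 20.49
Denominator = 1×115 + 0.11×24.1 = 117.7
Vm = 61.7 · log₁₀(0.17416) = 61.7 × (-0.7591) = -46.83 mV

-47 mV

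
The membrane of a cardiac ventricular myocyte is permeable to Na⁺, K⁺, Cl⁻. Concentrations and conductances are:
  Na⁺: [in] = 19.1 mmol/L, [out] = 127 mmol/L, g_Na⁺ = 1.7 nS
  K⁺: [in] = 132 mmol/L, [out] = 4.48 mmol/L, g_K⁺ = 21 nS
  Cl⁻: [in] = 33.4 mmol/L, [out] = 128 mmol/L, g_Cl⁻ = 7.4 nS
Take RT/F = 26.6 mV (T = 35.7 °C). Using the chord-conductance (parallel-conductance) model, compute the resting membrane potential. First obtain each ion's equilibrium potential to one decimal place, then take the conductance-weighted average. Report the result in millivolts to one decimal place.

-68.7 mV

E_Na⁺ = (26.6/1)·ln(127/19.1) = 50.4 mV
E_K⁺ = (26.6/1)·ln(4.48/132) = -90.0 mV
E_Cl⁻ = (26.6/-1)·ln(128/33.4) = -35.7 mV
Vm = (Σ gᵢEᵢ)/(Σ gᵢ) = (1.7·50.4 + 21·-90.0 + 7.4·-35.7) / (1.7 + 21 + 7.4)
= -2068.50 / 30.1 = -68.72 mV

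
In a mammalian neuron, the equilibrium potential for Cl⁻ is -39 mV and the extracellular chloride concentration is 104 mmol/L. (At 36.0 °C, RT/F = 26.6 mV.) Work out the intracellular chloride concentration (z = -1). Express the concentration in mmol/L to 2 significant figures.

24 mmol/L

Nernst: E = (26.6/-1) · ln([out]/[in]), so ln([out]/[in]) = -39.0 × -1 / 26.6 = 1.4662.
[out]/[in] = e^(1.4662) = 4.333.
[in] = 104 / 4.333 = 24 mmol/L.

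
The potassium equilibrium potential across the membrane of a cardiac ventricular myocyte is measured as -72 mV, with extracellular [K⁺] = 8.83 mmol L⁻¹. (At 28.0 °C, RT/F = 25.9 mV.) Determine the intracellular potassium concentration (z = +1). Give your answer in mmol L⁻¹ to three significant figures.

Nernst: E = (25.9/1) · ln([out]/[in]), so ln([out]/[in]) = -72.0 × 1 / 25.9 = -2.7799.
[out]/[in] = e^(-2.7799) = 0.06204.
[in] = 8.83 / 0.06204 = 142.3 mmol L⁻¹.

142 mmol L⁻¹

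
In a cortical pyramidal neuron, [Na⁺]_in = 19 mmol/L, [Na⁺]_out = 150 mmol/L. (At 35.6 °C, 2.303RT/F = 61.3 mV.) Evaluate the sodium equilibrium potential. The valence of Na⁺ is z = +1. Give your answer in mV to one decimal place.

E = (61.3/z) · log₁₀([Na⁺]_out/[Na⁺]_in) with z = +1.
= (61.3/1) · log₁₀(150/19) = 61.30 · log₁₀(7.895)
= 61.30 · (0.8973) = 55.01 mV

55.0 mV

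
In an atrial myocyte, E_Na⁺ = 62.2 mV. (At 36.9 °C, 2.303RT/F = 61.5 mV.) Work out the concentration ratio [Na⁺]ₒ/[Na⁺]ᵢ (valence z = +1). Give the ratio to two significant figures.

10

log₁₀([out]/[in]) = E·z/(61.5) = 62.2 × 1 / 61.5 = 1.0114
[out]/[in] = 10^(1.0114) = 10.27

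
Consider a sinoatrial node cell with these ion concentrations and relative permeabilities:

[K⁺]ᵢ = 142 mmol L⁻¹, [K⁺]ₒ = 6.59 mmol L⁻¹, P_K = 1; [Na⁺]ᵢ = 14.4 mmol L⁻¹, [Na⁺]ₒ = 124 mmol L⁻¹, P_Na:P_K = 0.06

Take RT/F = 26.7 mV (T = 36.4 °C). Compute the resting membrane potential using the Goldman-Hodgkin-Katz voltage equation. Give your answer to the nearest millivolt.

-62 mV

Vm = 26.7 · ln[(Σ P·[cation]ₒ + Σ P·[anion]ᵢ) / (Σ P·[cation]ᵢ + Σ P·[anion]ₒ)]
Numerator = 1×6.59 + 0.06×124 = 14.03
Denominator = 1×142 + 0.06×14.4 = 142.9
Vm = 26.7 · ln(0.098205) = 26.7 × (-2.3207) = -61.96 mV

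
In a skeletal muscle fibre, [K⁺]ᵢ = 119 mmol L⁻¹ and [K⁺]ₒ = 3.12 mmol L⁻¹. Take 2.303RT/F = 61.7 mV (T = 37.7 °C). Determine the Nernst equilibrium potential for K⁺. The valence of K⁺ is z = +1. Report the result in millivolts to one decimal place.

E = (61.7/z) · log₁₀([K⁺]_out/[K⁺]_in) with z = +1.
= (61.7/1) · log₁₀(3.12/119) = 61.70 · log₁₀(0.02622)
= 61.70 · (-1.5814) = -97.57 mV

-97.6 mV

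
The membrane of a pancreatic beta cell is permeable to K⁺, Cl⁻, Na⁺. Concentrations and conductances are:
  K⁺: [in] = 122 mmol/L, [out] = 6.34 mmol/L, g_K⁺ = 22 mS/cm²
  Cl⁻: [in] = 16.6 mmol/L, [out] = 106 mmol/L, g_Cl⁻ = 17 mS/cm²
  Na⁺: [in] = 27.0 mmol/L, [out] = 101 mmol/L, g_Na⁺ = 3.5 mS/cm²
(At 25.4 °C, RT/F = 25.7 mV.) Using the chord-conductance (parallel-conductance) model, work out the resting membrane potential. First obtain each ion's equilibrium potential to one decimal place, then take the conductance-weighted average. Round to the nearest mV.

-56 mV

E_K⁺ = (25.7/1)·ln(6.34/122) = -76.0 mV
E_Cl⁻ = (25.7/-1)·ln(106/16.6) = -47.6 mV
E_Na⁺ = (25.7/1)·ln(101/27.0) = 33.9 mV
Vm = (Σ gᵢEᵢ)/(Σ gᵢ) = (22·-76.0 + 17·-47.6 + 3.5·33.9) / (22 + 17 + 3.5)
= -2362.55 / 42.5 = -55.59 mV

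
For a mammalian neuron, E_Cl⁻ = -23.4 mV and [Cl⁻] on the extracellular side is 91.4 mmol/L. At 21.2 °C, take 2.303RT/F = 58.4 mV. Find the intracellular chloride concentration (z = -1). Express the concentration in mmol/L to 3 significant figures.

36.3 mmol/L

Nernst: E = (58.4/-1) · log₁₀([out]/[in]), so log₁₀([out]/[in]) = -23.4 × -1 / 58.4 = 0.4007.
[out]/[in] = 10^(0.4007) = 2.516.
[in] = 91.4 / 2.516 = 36.33 mmol/L.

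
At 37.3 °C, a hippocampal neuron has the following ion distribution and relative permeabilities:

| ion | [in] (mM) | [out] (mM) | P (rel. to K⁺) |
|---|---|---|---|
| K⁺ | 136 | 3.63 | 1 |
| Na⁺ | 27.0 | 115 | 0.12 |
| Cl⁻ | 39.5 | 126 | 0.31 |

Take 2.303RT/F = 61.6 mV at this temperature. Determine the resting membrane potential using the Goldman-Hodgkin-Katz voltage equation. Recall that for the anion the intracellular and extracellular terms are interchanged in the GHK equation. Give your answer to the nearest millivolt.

-48 mV

Vm = 61.6 · log₁₀[(Σ P·[cation]ₒ + Σ P·[anion]ᵢ) / (Σ P·[cation]ᵢ + Σ P·[anion]ₒ)]
Numerator = 1×3.63 + 0.12×115 + 0.31×39.5 = 29.67
Denominator = 1×136 + 0.12×27.0 + 0.31×126 = 178.3
Vm = 61.6 · log₁₀(0.16643) = 61.6 × (-0.7788) = -47.97 mV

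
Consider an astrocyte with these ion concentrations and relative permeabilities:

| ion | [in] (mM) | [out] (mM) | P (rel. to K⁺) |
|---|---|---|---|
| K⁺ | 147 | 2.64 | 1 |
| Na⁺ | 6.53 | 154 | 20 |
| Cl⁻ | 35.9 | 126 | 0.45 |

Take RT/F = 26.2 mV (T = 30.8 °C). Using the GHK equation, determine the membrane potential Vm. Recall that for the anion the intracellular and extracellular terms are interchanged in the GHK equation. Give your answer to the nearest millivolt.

Vm = 26.2 · ln[(Σ P·[cation]ₒ + Σ P·[anion]ᵢ) / (Σ P·[cation]ᵢ + Σ P·[anion]ₒ)]
Numerator = 1×2.64 + 20×154 + 0.45×35.9 = 3099
Denominator = 1×147 + 20×6.53 + 0.45×126 = 334.3
Vm = 26.2 · ln(9.2695) = 26.2 × (2.2267) = 58.34 mV

58 mV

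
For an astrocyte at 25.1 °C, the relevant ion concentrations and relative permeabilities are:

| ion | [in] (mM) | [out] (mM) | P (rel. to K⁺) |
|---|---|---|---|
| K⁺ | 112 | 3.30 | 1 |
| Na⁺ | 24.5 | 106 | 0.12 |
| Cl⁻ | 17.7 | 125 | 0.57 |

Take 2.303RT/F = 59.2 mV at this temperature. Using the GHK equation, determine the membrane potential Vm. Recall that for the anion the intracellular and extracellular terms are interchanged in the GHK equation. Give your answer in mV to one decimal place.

Vm = 59.2 · log₁₀[(Σ P·[cation]ₒ + Σ P·[anion]ᵢ) / (Σ P·[cation]ᵢ + Σ P·[anion]ₒ)]
Numerator = 1×3.30 + 0.12×106 + 0.57×17.7 = 26.11
Denominator = 1×112 + 0.12×24.5 + 0.57×125 = 186.2
Vm = 59.2 · log₁₀(0.14023) = 59.2 × (-0.8532) = -50.51 mV

-50.5 mV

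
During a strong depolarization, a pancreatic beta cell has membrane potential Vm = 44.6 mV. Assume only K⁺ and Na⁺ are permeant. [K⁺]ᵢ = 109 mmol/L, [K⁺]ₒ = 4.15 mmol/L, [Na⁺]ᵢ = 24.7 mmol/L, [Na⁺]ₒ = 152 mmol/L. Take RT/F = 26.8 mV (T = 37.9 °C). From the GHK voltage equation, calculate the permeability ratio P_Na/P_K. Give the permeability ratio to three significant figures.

26.5

Let α = P_Na/P_K. GHK: Vm = 26.8·ln[(Kₒ + α·Naₒ)/(Kᵢ + α·Naᵢ)].
e^(Vm/26.8) = e^(44.6/26.8) = 5.2813
So 5.2813·(Kᵢ + α·Naᵢ) = Kₒ + α·Naₒ → α = (5.2813·109.0 − 4.15) / (152.0 − 5.2813·24.7)
α = (575.7 − 4.15) / (152.0 − 130.4) = 571.5/21.55 = 26.52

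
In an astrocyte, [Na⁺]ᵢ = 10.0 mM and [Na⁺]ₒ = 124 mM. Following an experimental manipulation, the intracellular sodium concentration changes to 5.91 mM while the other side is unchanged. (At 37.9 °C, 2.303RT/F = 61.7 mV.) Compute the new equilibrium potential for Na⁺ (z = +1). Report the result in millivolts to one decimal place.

After the shift: [Na⁺]_out = 124, [Na⁺]_in = 5.91 mM.
E_new = (61.7/1)·log₁₀(124/5.91) = 61.70 · (1.3218) = 81.56 mV

81.6 mV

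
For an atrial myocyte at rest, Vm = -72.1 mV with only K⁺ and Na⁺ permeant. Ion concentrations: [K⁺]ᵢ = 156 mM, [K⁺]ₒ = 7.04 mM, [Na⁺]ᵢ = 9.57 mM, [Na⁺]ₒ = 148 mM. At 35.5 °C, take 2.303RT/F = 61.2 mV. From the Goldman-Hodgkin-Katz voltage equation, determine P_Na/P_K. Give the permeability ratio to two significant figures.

0.022

Let α = P_Na/P_K. GHK: Vm = 61.2·log₁₀[(Kₒ + α·Naₒ)/(Kᵢ + α·Naᵢ)].
10^(Vm/61.2) = 10^(-72.1/61.2) = 0.066358
So 0.066358·(Kᵢ + α·Naᵢ) = Kₒ + α·Naₒ → α = (0.066358·156.0 − 7.04) / (148.0 − 0.066358·9.57)
α = (10.35 − 7.04) / (148.0 − 0.635) = 3.312/147.4 = 0.02247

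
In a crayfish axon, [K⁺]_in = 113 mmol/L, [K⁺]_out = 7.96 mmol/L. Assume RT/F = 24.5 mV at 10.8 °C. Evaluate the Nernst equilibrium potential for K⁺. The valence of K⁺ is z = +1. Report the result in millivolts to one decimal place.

-65.0 mV

E = (24.5/z) · ln([K⁺]_out/[K⁺]_in) with z = +1.
= (24.5/1) · ln(7.96/113) = 24.50 · ln(0.07044)
= 24.50 · (-2.6530) = -65.00 mV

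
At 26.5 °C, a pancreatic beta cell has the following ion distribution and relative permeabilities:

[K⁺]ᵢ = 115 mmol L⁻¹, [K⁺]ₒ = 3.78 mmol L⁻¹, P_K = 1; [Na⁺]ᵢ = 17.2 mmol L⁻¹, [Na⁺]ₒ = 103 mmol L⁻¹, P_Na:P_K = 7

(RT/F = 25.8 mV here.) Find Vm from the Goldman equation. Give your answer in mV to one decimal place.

Vm = 25.8 · ln[(Σ P·[cation]ₒ + Σ P·[anion]ᵢ) / (Σ P·[cation]ᵢ + Σ P·[anion]ₒ)]
Numerator = 1×3.78 + 7×103 = 724.8
Denominator = 1×115 + 7×17.2 = 235.4
Vm = 25.8 · ln(3.0789) = 25.8 × (1.1246) = 29.01 mV

29.0 mV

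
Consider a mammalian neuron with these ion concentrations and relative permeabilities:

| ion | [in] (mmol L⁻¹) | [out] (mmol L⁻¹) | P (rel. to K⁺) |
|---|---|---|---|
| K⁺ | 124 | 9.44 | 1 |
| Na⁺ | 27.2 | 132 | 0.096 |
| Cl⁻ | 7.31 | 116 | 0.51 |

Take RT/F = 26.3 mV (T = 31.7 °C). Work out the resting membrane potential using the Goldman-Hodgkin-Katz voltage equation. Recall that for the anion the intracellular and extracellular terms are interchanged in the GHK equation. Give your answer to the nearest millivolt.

-52 mV

Vm = 26.3 · ln[(Σ P·[cation]ₒ + Σ P·[anion]ᵢ) / (Σ P·[cation]ᵢ + Σ P·[anion]ₒ)]
Numerator = 1×9.44 + 0.096×132 + 0.51×7.31 = 25.84
Denominator = 1×124 + 0.096×27.2 + 0.51×116 = 185.8
Vm = 26.3 · ln(0.1391) = 26.3 × (-1.9726) = -51.88 mV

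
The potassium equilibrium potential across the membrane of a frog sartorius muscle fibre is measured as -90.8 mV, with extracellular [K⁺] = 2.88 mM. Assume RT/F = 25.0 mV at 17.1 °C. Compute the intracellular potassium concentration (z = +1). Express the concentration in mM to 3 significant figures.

Nernst: E = (25.0/1) · ln([out]/[in]), so ln([out]/[in]) = -90.8 × 1 / 25.0 = -3.6320.
[out]/[in] = e^(-3.6320) = 0.02646.
[in] = 2.88 / 0.02646 = 108.8 mM.

109 mM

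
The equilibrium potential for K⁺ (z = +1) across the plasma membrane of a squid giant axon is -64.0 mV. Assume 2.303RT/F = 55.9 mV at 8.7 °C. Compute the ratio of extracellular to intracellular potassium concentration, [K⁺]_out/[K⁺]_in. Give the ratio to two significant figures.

log₁₀([out]/[in]) = E·z/(55.9) = -64.0 × 1 / 55.9 = -1.1449
[out]/[in] = 10^(-1.1449) = 0.07163

0.072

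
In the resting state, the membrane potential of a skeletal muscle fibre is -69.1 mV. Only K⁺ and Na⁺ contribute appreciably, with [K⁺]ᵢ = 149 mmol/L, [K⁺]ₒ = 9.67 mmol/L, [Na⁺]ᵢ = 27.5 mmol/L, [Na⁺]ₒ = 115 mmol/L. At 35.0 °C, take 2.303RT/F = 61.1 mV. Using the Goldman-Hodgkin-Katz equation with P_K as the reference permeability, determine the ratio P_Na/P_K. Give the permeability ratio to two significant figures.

Let α = P_Na/P_K. GHK: Vm = 61.1·log₁₀[(Kₒ + α·Naₒ)/(Kᵢ + α·Naᵢ)].
10^(Vm/61.1) = 10^(-69.1/61.1) = 0.073972
So 0.073972·(Kᵢ + α·Naᵢ) = Kₒ + α·Naₒ → α = (0.073972·149.0 − 9.67) / (115.0 − 0.073972·27.5)
α = (11.02 − 9.67) / (115.0 − 2.034) = 1.352/113 = 0.01197

0.012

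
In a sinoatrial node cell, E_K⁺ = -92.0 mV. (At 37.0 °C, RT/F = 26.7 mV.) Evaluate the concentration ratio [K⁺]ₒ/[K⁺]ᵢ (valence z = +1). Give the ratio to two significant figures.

0.032

ln([out]/[in]) = E·z/(26.7) = -92.0 × 1 / 26.7 = -3.4457
[out]/[in] = e^(-3.4457) = 0.03188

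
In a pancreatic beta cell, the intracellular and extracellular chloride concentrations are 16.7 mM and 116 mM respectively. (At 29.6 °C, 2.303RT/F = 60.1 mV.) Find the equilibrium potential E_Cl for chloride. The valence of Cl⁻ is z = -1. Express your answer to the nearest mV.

-51 mV

E = (60.1/z) · log₁₀([Cl⁻]_out/[Cl⁻]_in) with z = -1.
For an anion, dividing by z = -1 reverses the sign.
= (60.1/-1) · log₁₀(116/16.7) = -60.10 · log₁₀(6.946)
= -60.10 · (0.8417) = -50.59 mV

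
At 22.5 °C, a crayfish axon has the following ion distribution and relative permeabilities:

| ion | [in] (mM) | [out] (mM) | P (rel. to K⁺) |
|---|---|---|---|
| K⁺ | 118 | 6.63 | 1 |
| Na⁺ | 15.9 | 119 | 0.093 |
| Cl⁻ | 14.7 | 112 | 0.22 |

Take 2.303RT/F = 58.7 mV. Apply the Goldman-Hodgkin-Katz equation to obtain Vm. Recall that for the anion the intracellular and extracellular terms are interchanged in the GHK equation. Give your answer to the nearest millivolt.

-49 mV

Vm = 58.7 · log₁₀[(Σ P·[cation]ₒ + Σ P·[anion]ᵢ) / (Σ P·[cation]ᵢ + Σ P·[anion]ₒ)]
Numerator = 1×6.63 + 0.093×119 + 0.22×14.7 = 20.93
Denominator = 1×118 + 0.093×15.9 + 0.22×112 = 144.1
Vm = 58.7 · log₁₀(0.14523) = 58.7 × (-0.8379) = -49.19 mV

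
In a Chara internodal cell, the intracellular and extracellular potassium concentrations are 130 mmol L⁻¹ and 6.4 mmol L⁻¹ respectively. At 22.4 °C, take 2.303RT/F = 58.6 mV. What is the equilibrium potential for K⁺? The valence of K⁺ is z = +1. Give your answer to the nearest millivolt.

-77 mV

E = (58.6/z) · log₁₀([K⁺]_out/[K⁺]_in) with z = +1.
= (58.6/1) · log₁₀(6.4/130) = 58.60 · log₁₀(0.04923)
= 58.60 · (-1.3078) = -76.63 mV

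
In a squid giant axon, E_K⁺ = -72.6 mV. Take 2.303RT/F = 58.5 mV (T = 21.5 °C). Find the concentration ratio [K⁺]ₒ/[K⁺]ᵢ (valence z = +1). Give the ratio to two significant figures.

0.057

log₁₀([out]/[in]) = E·z/(58.5) = -72.6 × 1 / 58.5 = -1.2410
[out]/[in] = 10^(-1.2410) = 0.05741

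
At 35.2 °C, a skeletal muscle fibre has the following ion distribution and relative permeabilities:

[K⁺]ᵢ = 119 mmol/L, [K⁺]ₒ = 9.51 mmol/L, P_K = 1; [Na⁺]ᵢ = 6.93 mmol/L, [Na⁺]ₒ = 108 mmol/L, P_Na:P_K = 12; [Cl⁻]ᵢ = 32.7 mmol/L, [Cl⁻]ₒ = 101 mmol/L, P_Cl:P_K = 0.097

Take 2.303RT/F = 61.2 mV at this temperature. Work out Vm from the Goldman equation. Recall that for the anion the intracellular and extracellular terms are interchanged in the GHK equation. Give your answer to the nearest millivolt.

48 mV

Vm = 61.2 · log₁₀[(Σ P·[cation]ₒ + Σ P·[anion]ᵢ) / (Σ P·[cation]ᵢ + Σ P·[anion]ₒ)]
Numerator = 1×9.51 + 12×108 + 0.097×32.7 = 1309
Denominator = 1×119 + 12×6.93 + 0.097×101 = 212
Vm = 61.2 · log₁₀(6.1743) = 61.2 × (0.7906) = 48.38 mV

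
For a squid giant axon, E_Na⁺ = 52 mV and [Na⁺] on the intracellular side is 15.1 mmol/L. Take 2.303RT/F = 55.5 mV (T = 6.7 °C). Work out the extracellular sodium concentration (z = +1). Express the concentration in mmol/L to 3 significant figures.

Nernst: E = (55.5/1) · log₁₀([out]/[in]), so log₁₀([out]/[in]) = 52.0 × 1 / 55.5 = 0.9369.
[out]/[in] = 10^(0.9369) = 8.648.
[out] = 8.648 × 15.1 = 130.6 mmol/L.

131 mmol/L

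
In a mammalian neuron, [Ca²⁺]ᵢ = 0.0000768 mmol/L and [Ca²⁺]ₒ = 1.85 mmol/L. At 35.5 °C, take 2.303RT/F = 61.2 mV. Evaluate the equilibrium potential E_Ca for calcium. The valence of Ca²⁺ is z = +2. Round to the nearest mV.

134 mV

E = (61.2/z) · log₁₀([Ca²⁺]_out/[Ca²⁺]_in) with z = +2.
= (61.2/2) · log₁₀(1.85/0.0000768) = 30.60 · log₁₀(2.409e+04)
= 30.60 · (4.3818) = 134.08 mV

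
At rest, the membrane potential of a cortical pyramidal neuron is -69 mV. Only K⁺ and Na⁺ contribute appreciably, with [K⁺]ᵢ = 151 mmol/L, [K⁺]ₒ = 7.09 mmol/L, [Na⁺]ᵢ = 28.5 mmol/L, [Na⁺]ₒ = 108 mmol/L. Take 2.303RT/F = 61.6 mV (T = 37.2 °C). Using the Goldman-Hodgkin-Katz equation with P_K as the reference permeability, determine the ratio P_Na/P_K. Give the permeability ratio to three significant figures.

Let α = P_Na/P_K. GHK: Vm = 61.6·log₁₀[(Kₒ + α·Naₒ)/(Kᵢ + α·Naᵢ)].
10^(Vm/61.6) = 10^(-69.0/61.6) = 0.075835
So 0.075835·(Kᵢ + α·Naᵢ) = Kₒ + α·Naₒ → α = (0.075835·151.0 − 7.09) / (108.0 − 0.075835·28.5)
α = (11.45 − 7.09) / (108.0 − 2.161) = 4.361/105.8 = 0.04121

0.0412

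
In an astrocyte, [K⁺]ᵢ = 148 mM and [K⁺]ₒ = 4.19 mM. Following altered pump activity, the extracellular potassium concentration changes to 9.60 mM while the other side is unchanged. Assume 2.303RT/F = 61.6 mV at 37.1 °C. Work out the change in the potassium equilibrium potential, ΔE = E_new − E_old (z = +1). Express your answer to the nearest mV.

22 mV

E_old = (61.6/1)·log₁₀(4.19/148) = -95.36 mV
E_new = (61.6/1)·log₁₀(9.60/148) = -73.18 mV
ΔE = -73.18 − (-95.36) = 22.18 mV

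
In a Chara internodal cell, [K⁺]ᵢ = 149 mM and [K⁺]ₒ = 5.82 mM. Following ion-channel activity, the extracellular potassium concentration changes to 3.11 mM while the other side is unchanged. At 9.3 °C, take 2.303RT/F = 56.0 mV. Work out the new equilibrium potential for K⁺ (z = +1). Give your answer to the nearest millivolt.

After the shift: [K⁺]_out = 3.11, [K⁺]_in = 149 mM.
E_new = (56.0/1)·log₁₀(3.11/149) = 56.00 · (-1.6804) = -94.10 mV

-94 mV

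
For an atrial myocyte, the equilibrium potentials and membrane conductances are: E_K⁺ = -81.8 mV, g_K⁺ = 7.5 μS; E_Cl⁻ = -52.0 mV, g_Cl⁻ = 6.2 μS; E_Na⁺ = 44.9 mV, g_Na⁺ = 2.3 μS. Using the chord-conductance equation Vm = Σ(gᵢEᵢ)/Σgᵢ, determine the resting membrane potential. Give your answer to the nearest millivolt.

-52 mV

Σ gᵢEᵢ = 7.5·(-81.8) + 6.2·(-52.0) + 2.3·(44.9) = -832.63
Σ gᵢ = 7.5 + 6.2 + 2.3 = 16
Vm = -832.63 / 16 = -52.04 mV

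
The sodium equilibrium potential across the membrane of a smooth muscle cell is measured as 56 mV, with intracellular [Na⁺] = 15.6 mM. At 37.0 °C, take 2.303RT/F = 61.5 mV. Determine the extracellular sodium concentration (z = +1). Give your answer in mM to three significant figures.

127 mM

Nernst: E = (61.5/1) · log₁₀([out]/[in]), so log₁₀([out]/[in]) = 56.0 × 1 / 61.5 = 0.9106.
[out]/[in] = 10^(0.9106) = 8.139.
[out] = 8.139 × 15.6 = 127 mM.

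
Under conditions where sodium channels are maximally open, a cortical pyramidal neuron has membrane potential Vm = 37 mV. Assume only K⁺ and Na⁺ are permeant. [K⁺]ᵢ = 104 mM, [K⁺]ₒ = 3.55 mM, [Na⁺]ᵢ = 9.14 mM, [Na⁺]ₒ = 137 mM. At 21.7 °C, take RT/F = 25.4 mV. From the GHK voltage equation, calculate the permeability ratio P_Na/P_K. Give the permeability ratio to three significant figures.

Let α = P_Na/P_K. GHK: Vm = 25.4·ln[(Kₒ + α·Naₒ)/(Kᵢ + α·Naᵢ)].
e^(Vm/25.4) = e^(37.0/25.4) = 4.2917
So 4.2917·(Kᵢ + α·Naᵢ) = Kₒ + α·Naₒ → α = (4.2917·104.0 − 3.55) / (137.0 − 4.2917·9.14)
α = (446.3 − 3.55) / (137.0 − 39.23) = 442.8/97.77 = 4.529

4.53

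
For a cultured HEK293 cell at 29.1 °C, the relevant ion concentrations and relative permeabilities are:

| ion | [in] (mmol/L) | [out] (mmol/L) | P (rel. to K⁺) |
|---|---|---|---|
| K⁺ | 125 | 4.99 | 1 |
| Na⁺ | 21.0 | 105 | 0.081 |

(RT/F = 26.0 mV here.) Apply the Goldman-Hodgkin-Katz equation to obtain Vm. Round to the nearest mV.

-58 mV

Vm = 26.0 · ln[(Σ P·[cation]ₒ + Σ P·[anion]ᵢ) / (Σ P·[cation]ᵢ + Σ P·[anion]ₒ)]
Numerator = 1×4.99 + 0.081×105 = 13.5
Denominator = 1×125 + 0.081×21.0 = 126.7
Vm = 26.0 · ln(0.10651) = 26.0 × (-2.2395) = -58.23 mV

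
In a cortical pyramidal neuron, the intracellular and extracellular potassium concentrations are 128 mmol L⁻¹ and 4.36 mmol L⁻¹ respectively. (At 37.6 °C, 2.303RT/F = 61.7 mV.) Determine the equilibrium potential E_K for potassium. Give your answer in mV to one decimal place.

-90.6 mV

E = (61.7/z) · log₁₀([K⁺]_out/[K⁺]_in) with z = +1.
= (61.7/1) · log₁₀(4.36/128) = 61.70 · log₁₀(0.03406)
= 61.70 · (-1.4677) = -90.56 mV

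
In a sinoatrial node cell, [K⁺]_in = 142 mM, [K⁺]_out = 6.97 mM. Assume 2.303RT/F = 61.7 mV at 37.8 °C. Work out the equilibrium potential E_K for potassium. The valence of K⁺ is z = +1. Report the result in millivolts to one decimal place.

-80.8 mV

E = (61.7/z) · log₁₀([K⁺]_out/[K⁺]_in) with z = +1.
= (61.7/1) · log₁₀(6.97/142) = 61.70 · log₁₀(0.04908)
= 61.70 · (-1.3091) = -80.77 mV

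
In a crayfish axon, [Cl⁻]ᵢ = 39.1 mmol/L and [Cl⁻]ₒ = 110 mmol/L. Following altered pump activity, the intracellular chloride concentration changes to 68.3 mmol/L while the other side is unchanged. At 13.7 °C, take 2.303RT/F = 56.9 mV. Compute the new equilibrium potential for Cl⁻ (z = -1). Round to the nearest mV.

After the shift: [Cl⁻]_out = 110, [Cl⁻]_in = 68.3 mmol/L.
E_new = (56.9/-1)·log₁₀(110/68.3) = -56.90 · (0.2070) = -11.78 mV

-12 mV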